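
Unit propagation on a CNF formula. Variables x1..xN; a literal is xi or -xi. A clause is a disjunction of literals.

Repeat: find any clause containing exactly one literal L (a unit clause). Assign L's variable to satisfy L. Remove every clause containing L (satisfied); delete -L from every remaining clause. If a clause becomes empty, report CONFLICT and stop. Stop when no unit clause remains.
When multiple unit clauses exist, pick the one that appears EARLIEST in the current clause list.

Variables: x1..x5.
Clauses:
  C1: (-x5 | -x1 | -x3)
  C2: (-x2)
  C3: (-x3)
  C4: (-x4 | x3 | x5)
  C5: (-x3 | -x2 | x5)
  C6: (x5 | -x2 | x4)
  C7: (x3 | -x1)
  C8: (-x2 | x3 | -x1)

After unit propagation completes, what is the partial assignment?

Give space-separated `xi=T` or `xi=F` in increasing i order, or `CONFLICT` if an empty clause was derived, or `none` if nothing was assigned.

Answer: x1=F x2=F x3=F

Derivation:
unit clause [-2] forces x2=F; simplify:
  satisfied 4 clause(s); 4 remain; assigned so far: [2]
unit clause [-3] forces x3=F; simplify:
  drop 3 from [-4, 3, 5] -> [-4, 5]
  drop 3 from [3, -1] -> [-1]
  satisfied 2 clause(s); 2 remain; assigned so far: [2, 3]
unit clause [-1] forces x1=F; simplify:
  satisfied 1 clause(s); 1 remain; assigned so far: [1, 2, 3]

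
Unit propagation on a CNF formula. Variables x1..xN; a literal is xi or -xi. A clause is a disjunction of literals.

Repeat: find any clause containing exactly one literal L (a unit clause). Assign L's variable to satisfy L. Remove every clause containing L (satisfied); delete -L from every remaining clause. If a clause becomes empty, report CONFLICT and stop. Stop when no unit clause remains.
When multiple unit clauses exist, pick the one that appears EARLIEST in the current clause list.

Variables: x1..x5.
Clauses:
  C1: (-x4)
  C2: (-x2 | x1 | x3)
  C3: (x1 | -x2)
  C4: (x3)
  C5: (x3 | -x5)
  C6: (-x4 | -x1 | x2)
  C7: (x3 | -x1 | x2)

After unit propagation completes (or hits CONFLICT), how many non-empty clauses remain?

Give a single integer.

unit clause [-4] forces x4=F; simplify:
  satisfied 2 clause(s); 5 remain; assigned so far: [4]
unit clause [3] forces x3=T; simplify:
  satisfied 4 clause(s); 1 remain; assigned so far: [3, 4]

Answer: 1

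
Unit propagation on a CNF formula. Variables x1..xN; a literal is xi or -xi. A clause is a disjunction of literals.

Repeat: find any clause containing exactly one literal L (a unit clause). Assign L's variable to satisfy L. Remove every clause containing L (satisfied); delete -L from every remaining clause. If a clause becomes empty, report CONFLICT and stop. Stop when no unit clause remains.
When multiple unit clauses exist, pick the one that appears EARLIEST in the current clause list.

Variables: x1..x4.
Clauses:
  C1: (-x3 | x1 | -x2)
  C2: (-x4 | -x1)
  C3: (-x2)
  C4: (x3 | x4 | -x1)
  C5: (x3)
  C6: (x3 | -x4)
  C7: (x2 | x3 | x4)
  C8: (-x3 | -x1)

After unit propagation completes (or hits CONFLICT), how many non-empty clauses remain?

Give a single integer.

unit clause [-2] forces x2=F; simplify:
  drop 2 from [2, 3, 4] -> [3, 4]
  satisfied 2 clause(s); 6 remain; assigned so far: [2]
unit clause [3] forces x3=T; simplify:
  drop -3 from [-3, -1] -> [-1]
  satisfied 4 clause(s); 2 remain; assigned so far: [2, 3]
unit clause [-1] forces x1=F; simplify:
  satisfied 2 clause(s); 0 remain; assigned so far: [1, 2, 3]

Answer: 0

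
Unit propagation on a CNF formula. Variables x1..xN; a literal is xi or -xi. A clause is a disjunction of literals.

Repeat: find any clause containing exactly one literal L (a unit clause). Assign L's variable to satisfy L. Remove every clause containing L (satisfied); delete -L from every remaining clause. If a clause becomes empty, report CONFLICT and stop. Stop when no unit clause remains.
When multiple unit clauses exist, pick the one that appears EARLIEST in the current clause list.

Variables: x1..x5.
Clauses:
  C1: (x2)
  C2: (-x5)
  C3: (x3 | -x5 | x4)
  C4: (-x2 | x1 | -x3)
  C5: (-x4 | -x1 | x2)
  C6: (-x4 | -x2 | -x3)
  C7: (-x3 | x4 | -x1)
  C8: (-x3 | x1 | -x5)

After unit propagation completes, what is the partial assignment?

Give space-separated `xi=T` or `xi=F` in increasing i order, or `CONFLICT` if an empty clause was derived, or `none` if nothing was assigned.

Answer: x2=T x5=F

Derivation:
unit clause [2] forces x2=T; simplify:
  drop -2 from [-2, 1, -3] -> [1, -3]
  drop -2 from [-4, -2, -3] -> [-4, -3]
  satisfied 2 clause(s); 6 remain; assigned so far: [2]
unit clause [-5] forces x5=F; simplify:
  satisfied 3 clause(s); 3 remain; assigned so far: [2, 5]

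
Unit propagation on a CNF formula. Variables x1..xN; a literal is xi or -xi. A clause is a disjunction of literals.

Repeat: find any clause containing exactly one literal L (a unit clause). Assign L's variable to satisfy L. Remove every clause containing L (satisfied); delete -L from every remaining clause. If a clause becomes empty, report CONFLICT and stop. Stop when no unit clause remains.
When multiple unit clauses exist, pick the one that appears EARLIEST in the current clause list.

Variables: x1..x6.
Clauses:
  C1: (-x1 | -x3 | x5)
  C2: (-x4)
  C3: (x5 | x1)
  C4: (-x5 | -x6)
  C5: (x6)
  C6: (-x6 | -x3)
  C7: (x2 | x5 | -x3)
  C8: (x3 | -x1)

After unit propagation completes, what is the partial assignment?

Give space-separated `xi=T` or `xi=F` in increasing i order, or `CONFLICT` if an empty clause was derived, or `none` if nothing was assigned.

unit clause [-4] forces x4=F; simplify:
  satisfied 1 clause(s); 7 remain; assigned so far: [4]
unit clause [6] forces x6=T; simplify:
  drop -6 from [-5, -6] -> [-5]
  drop -6 from [-6, -3] -> [-3]
  satisfied 1 clause(s); 6 remain; assigned so far: [4, 6]
unit clause [-5] forces x5=F; simplify:
  drop 5 from [-1, -3, 5] -> [-1, -3]
  drop 5 from [5, 1] -> [1]
  drop 5 from [2, 5, -3] -> [2, -3]
  satisfied 1 clause(s); 5 remain; assigned so far: [4, 5, 6]
unit clause [1] forces x1=T; simplify:
  drop -1 from [-1, -3] -> [-3]
  drop -1 from [3, -1] -> [3]
  satisfied 1 clause(s); 4 remain; assigned so far: [1, 4, 5, 6]
unit clause [-3] forces x3=F; simplify:
  drop 3 from [3] -> [] (empty!)
  satisfied 3 clause(s); 1 remain; assigned so far: [1, 3, 4, 5, 6]
CONFLICT (empty clause)

Answer: CONFLICT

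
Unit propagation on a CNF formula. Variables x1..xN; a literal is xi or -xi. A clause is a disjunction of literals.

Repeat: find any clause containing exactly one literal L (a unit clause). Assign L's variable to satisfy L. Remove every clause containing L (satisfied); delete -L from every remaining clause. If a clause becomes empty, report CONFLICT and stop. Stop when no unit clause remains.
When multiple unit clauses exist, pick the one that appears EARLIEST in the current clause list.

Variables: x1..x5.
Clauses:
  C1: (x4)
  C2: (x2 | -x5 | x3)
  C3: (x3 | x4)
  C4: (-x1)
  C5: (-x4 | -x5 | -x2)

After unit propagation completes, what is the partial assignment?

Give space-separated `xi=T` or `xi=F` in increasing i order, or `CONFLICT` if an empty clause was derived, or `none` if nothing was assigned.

unit clause [4] forces x4=T; simplify:
  drop -4 from [-4, -5, -2] -> [-5, -2]
  satisfied 2 clause(s); 3 remain; assigned so far: [4]
unit clause [-1] forces x1=F; simplify:
  satisfied 1 clause(s); 2 remain; assigned so far: [1, 4]

Answer: x1=F x4=T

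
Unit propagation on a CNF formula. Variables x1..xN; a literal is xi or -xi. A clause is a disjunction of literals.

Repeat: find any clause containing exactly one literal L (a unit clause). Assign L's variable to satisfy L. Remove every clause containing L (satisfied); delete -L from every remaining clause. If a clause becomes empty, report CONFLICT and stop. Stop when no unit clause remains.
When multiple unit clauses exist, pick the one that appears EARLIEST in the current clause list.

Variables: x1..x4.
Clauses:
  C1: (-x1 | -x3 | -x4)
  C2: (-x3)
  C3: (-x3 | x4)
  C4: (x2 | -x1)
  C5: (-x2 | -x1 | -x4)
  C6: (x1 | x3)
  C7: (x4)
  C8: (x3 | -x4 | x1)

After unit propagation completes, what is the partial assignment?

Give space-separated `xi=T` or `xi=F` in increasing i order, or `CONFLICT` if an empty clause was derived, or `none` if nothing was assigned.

Answer: CONFLICT

Derivation:
unit clause [-3] forces x3=F; simplify:
  drop 3 from [1, 3] -> [1]
  drop 3 from [3, -4, 1] -> [-4, 1]
  satisfied 3 clause(s); 5 remain; assigned so far: [3]
unit clause [1] forces x1=T; simplify:
  drop -1 from [2, -1] -> [2]
  drop -1 from [-2, -1, -4] -> [-2, -4]
  satisfied 2 clause(s); 3 remain; assigned so far: [1, 3]
unit clause [2] forces x2=T; simplify:
  drop -2 from [-2, -4] -> [-4]
  satisfied 1 clause(s); 2 remain; assigned so far: [1, 2, 3]
unit clause [-4] forces x4=F; simplify:
  drop 4 from [4] -> [] (empty!)
  satisfied 1 clause(s); 1 remain; assigned so far: [1, 2, 3, 4]
CONFLICT (empty clause)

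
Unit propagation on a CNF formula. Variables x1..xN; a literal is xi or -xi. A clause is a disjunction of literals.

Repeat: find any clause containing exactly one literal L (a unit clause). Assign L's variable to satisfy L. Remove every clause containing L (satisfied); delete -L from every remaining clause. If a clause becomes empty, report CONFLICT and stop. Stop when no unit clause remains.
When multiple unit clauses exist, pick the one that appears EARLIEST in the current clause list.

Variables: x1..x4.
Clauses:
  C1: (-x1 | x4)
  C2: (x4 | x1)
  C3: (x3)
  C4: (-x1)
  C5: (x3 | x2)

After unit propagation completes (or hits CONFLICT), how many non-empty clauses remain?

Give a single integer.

Answer: 0

Derivation:
unit clause [3] forces x3=T; simplify:
  satisfied 2 clause(s); 3 remain; assigned so far: [3]
unit clause [-1] forces x1=F; simplify:
  drop 1 from [4, 1] -> [4]
  satisfied 2 clause(s); 1 remain; assigned so far: [1, 3]
unit clause [4] forces x4=T; simplify:
  satisfied 1 clause(s); 0 remain; assigned so far: [1, 3, 4]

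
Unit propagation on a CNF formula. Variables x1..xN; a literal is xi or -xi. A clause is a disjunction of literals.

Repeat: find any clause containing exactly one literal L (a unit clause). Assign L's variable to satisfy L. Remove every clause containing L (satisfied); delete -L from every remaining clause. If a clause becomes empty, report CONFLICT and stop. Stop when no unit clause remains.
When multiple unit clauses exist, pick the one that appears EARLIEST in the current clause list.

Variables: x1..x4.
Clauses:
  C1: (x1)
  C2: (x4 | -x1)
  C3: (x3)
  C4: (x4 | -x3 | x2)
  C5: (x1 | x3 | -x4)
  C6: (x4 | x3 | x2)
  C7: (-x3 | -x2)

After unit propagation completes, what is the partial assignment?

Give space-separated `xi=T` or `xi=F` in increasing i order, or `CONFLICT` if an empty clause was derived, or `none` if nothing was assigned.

unit clause [1] forces x1=T; simplify:
  drop -1 from [4, -1] -> [4]
  satisfied 2 clause(s); 5 remain; assigned so far: [1]
unit clause [4] forces x4=T; simplify:
  satisfied 3 clause(s); 2 remain; assigned so far: [1, 4]
unit clause [3] forces x3=T; simplify:
  drop -3 from [-3, -2] -> [-2]
  satisfied 1 clause(s); 1 remain; assigned so far: [1, 3, 4]
unit clause [-2] forces x2=F; simplify:
  satisfied 1 clause(s); 0 remain; assigned so far: [1, 2, 3, 4]

Answer: x1=T x2=F x3=T x4=T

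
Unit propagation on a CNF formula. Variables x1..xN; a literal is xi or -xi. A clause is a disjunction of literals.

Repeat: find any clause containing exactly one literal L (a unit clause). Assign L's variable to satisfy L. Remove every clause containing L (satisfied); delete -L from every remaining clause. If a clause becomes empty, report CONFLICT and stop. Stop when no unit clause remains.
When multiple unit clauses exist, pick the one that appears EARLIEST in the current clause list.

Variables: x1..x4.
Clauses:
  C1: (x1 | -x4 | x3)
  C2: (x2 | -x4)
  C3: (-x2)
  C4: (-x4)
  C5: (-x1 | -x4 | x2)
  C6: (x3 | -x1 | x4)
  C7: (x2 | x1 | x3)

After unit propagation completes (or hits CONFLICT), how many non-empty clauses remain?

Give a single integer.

unit clause [-2] forces x2=F; simplify:
  drop 2 from [2, -4] -> [-4]
  drop 2 from [-1, -4, 2] -> [-1, -4]
  drop 2 from [2, 1, 3] -> [1, 3]
  satisfied 1 clause(s); 6 remain; assigned so far: [2]
unit clause [-4] forces x4=F; simplify:
  drop 4 from [3, -1, 4] -> [3, -1]
  satisfied 4 clause(s); 2 remain; assigned so far: [2, 4]

Answer: 2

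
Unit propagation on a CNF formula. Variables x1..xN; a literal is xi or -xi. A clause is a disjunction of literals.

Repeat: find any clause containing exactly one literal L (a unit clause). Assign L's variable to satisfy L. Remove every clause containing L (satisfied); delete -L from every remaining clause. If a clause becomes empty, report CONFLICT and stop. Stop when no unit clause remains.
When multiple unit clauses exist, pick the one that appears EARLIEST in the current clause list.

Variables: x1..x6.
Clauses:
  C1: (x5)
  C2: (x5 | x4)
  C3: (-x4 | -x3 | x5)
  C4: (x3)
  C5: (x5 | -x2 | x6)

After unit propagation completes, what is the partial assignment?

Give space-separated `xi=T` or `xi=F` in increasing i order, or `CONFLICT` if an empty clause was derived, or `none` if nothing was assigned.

Answer: x3=T x5=T

Derivation:
unit clause [5] forces x5=T; simplify:
  satisfied 4 clause(s); 1 remain; assigned so far: [5]
unit clause [3] forces x3=T; simplify:
  satisfied 1 clause(s); 0 remain; assigned so far: [3, 5]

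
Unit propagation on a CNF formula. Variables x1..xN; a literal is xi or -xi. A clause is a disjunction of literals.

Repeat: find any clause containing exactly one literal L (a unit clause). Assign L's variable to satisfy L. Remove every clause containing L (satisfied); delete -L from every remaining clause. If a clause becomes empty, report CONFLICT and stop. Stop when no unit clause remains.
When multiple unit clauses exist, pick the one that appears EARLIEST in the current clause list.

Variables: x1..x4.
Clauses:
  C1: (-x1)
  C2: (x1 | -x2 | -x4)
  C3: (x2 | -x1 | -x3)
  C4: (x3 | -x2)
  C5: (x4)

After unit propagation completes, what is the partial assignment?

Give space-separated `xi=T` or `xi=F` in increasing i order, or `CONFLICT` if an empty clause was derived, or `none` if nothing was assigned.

unit clause [-1] forces x1=F; simplify:
  drop 1 from [1, -2, -4] -> [-2, -4]
  satisfied 2 clause(s); 3 remain; assigned so far: [1]
unit clause [4] forces x4=T; simplify:
  drop -4 from [-2, -4] -> [-2]
  satisfied 1 clause(s); 2 remain; assigned so far: [1, 4]
unit clause [-2] forces x2=F; simplify:
  satisfied 2 clause(s); 0 remain; assigned so far: [1, 2, 4]

Answer: x1=F x2=F x4=T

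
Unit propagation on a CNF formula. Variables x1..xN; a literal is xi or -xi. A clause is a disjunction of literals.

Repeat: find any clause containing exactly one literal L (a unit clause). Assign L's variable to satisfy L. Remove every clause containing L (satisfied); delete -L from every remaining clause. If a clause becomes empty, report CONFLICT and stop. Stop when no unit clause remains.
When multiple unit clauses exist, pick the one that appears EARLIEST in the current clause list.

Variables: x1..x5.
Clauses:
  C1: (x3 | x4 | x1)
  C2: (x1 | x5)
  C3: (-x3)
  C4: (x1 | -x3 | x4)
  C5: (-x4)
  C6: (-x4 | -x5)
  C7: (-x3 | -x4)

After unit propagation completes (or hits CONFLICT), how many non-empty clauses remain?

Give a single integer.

unit clause [-3] forces x3=F; simplify:
  drop 3 from [3, 4, 1] -> [4, 1]
  satisfied 3 clause(s); 4 remain; assigned so far: [3]
unit clause [-4] forces x4=F; simplify:
  drop 4 from [4, 1] -> [1]
  satisfied 2 clause(s); 2 remain; assigned so far: [3, 4]
unit clause [1] forces x1=T; simplify:
  satisfied 2 clause(s); 0 remain; assigned so far: [1, 3, 4]

Answer: 0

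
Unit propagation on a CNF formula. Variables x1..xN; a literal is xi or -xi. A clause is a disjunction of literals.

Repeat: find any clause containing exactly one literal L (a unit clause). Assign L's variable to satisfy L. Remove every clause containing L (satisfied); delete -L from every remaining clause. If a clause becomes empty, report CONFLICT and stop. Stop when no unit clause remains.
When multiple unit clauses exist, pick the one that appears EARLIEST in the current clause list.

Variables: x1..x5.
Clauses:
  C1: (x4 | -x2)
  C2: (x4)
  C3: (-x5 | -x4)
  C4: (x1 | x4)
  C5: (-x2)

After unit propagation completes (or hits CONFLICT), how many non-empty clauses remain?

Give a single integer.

Answer: 0

Derivation:
unit clause [4] forces x4=T; simplify:
  drop -4 from [-5, -4] -> [-5]
  satisfied 3 clause(s); 2 remain; assigned so far: [4]
unit clause [-5] forces x5=F; simplify:
  satisfied 1 clause(s); 1 remain; assigned so far: [4, 5]
unit clause [-2] forces x2=F; simplify:
  satisfied 1 clause(s); 0 remain; assigned so far: [2, 4, 5]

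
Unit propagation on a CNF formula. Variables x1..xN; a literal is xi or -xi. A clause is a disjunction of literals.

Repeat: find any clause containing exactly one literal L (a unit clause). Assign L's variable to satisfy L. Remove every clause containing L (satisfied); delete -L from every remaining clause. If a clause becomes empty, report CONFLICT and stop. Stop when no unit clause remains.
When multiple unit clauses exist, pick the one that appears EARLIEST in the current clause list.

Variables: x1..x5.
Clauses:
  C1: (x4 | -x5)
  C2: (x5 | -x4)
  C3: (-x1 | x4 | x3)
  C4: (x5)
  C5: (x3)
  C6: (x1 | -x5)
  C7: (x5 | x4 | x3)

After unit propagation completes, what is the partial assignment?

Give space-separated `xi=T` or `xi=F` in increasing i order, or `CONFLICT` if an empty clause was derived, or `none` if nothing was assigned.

Answer: x1=T x3=T x4=T x5=T

Derivation:
unit clause [5] forces x5=T; simplify:
  drop -5 from [4, -5] -> [4]
  drop -5 from [1, -5] -> [1]
  satisfied 3 clause(s); 4 remain; assigned so far: [5]
unit clause [4] forces x4=T; simplify:
  satisfied 2 clause(s); 2 remain; assigned so far: [4, 5]
unit clause [3] forces x3=T; simplify:
  satisfied 1 clause(s); 1 remain; assigned so far: [3, 4, 5]
unit clause [1] forces x1=T; simplify:
  satisfied 1 clause(s); 0 remain; assigned so far: [1, 3, 4, 5]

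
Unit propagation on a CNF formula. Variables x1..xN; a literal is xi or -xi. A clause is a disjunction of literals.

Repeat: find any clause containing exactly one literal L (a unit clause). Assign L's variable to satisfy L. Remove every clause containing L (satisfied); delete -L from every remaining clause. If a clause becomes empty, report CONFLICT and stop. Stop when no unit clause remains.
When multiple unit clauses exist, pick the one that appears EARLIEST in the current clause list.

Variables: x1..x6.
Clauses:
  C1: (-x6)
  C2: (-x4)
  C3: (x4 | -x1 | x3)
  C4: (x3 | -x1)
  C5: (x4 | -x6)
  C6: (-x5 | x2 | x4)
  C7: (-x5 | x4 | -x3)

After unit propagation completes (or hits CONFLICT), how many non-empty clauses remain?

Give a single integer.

unit clause [-6] forces x6=F; simplify:
  satisfied 2 clause(s); 5 remain; assigned so far: [6]
unit clause [-4] forces x4=F; simplify:
  drop 4 from [4, -1, 3] -> [-1, 3]
  drop 4 from [-5, 2, 4] -> [-5, 2]
  drop 4 from [-5, 4, -3] -> [-5, -3]
  satisfied 1 clause(s); 4 remain; assigned so far: [4, 6]

Answer: 4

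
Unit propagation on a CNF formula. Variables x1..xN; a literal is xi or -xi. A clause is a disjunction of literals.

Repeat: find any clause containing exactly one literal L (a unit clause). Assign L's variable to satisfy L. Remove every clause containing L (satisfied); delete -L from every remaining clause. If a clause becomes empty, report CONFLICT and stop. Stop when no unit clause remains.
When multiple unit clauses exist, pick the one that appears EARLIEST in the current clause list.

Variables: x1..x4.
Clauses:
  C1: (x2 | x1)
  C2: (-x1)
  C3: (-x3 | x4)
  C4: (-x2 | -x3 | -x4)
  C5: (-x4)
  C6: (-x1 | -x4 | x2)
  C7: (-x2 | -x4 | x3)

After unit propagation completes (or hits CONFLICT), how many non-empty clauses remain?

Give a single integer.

Answer: 0

Derivation:
unit clause [-1] forces x1=F; simplify:
  drop 1 from [2, 1] -> [2]
  satisfied 2 clause(s); 5 remain; assigned so far: [1]
unit clause [2] forces x2=T; simplify:
  drop -2 from [-2, -3, -4] -> [-3, -4]
  drop -2 from [-2, -4, 3] -> [-4, 3]
  satisfied 1 clause(s); 4 remain; assigned so far: [1, 2]
unit clause [-4] forces x4=F; simplify:
  drop 4 from [-3, 4] -> [-3]
  satisfied 3 clause(s); 1 remain; assigned so far: [1, 2, 4]
unit clause [-3] forces x3=F; simplify:
  satisfied 1 clause(s); 0 remain; assigned so far: [1, 2, 3, 4]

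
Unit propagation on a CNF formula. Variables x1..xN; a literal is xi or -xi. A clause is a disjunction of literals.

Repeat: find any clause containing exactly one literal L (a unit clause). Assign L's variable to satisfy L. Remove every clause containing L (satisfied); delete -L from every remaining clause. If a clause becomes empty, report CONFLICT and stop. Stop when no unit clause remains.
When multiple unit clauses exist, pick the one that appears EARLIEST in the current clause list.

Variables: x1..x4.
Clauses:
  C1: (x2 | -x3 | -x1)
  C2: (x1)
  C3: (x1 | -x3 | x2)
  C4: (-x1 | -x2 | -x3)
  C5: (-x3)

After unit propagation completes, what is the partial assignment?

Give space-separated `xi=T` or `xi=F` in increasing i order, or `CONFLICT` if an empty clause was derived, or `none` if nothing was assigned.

unit clause [1] forces x1=T; simplify:
  drop -1 from [2, -3, -1] -> [2, -3]
  drop -1 from [-1, -2, -3] -> [-2, -3]
  satisfied 2 clause(s); 3 remain; assigned so far: [1]
unit clause [-3] forces x3=F; simplify:
  satisfied 3 clause(s); 0 remain; assigned so far: [1, 3]

Answer: x1=T x3=F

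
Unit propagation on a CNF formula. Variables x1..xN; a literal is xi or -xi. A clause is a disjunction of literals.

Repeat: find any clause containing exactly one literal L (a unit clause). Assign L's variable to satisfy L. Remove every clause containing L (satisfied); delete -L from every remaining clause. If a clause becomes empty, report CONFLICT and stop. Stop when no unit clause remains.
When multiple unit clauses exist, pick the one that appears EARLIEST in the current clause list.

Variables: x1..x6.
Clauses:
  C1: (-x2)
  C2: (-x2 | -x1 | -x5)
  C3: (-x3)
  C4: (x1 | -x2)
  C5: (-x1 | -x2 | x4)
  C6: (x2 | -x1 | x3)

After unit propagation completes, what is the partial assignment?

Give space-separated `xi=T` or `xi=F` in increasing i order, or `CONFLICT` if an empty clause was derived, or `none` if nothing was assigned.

unit clause [-2] forces x2=F; simplify:
  drop 2 from [2, -1, 3] -> [-1, 3]
  satisfied 4 clause(s); 2 remain; assigned so far: [2]
unit clause [-3] forces x3=F; simplify:
  drop 3 from [-1, 3] -> [-1]
  satisfied 1 clause(s); 1 remain; assigned so far: [2, 3]
unit clause [-1] forces x1=F; simplify:
  satisfied 1 clause(s); 0 remain; assigned so far: [1, 2, 3]

Answer: x1=F x2=F x3=F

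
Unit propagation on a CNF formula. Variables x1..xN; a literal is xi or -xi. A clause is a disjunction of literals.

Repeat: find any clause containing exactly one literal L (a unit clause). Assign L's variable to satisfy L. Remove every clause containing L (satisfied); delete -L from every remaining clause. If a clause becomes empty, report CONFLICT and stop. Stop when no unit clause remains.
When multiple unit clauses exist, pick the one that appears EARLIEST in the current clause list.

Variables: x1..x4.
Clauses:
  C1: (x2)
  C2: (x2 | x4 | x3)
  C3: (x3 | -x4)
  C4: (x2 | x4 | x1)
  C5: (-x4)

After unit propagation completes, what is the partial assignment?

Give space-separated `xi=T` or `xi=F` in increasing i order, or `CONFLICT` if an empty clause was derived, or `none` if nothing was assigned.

unit clause [2] forces x2=T; simplify:
  satisfied 3 clause(s); 2 remain; assigned so far: [2]
unit clause [-4] forces x4=F; simplify:
  satisfied 2 clause(s); 0 remain; assigned so far: [2, 4]

Answer: x2=T x4=F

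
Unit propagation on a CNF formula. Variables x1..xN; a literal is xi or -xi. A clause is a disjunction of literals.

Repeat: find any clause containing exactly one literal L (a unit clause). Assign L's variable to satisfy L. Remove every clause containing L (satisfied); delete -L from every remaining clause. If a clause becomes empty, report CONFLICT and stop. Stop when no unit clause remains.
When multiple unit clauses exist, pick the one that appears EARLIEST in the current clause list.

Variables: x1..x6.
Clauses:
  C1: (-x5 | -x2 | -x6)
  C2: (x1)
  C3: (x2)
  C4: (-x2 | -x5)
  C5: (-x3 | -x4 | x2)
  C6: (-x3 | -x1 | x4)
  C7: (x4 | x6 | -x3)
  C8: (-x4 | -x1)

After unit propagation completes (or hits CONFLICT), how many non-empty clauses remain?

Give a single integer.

Answer: 0

Derivation:
unit clause [1] forces x1=T; simplify:
  drop -1 from [-3, -1, 4] -> [-3, 4]
  drop -1 from [-4, -1] -> [-4]
  satisfied 1 clause(s); 7 remain; assigned so far: [1]
unit clause [2] forces x2=T; simplify:
  drop -2 from [-5, -2, -6] -> [-5, -6]
  drop -2 from [-2, -5] -> [-5]
  satisfied 2 clause(s); 5 remain; assigned so far: [1, 2]
unit clause [-5] forces x5=F; simplify:
  satisfied 2 clause(s); 3 remain; assigned so far: [1, 2, 5]
unit clause [-4] forces x4=F; simplify:
  drop 4 from [-3, 4] -> [-3]
  drop 4 from [4, 6, -3] -> [6, -3]
  satisfied 1 clause(s); 2 remain; assigned so far: [1, 2, 4, 5]
unit clause [-3] forces x3=F; simplify:
  satisfied 2 clause(s); 0 remain; assigned so far: [1, 2, 3, 4, 5]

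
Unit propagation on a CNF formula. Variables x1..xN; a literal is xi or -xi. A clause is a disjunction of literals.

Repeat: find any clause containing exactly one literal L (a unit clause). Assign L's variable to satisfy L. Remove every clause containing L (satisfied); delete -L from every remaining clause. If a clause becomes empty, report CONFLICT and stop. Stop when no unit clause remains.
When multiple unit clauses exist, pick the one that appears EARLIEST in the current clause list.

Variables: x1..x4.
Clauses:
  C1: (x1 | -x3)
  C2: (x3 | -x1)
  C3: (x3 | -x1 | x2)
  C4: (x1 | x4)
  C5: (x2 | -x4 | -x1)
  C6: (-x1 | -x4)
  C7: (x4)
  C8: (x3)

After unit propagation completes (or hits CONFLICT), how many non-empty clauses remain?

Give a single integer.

unit clause [4] forces x4=T; simplify:
  drop -4 from [2, -4, -1] -> [2, -1]
  drop -4 from [-1, -4] -> [-1]
  satisfied 2 clause(s); 6 remain; assigned so far: [4]
unit clause [-1] forces x1=F; simplify:
  drop 1 from [1, -3] -> [-3]
  satisfied 4 clause(s); 2 remain; assigned so far: [1, 4]
unit clause [-3] forces x3=F; simplify:
  drop 3 from [3] -> [] (empty!)
  satisfied 1 clause(s); 1 remain; assigned so far: [1, 3, 4]
CONFLICT (empty clause)

Answer: 0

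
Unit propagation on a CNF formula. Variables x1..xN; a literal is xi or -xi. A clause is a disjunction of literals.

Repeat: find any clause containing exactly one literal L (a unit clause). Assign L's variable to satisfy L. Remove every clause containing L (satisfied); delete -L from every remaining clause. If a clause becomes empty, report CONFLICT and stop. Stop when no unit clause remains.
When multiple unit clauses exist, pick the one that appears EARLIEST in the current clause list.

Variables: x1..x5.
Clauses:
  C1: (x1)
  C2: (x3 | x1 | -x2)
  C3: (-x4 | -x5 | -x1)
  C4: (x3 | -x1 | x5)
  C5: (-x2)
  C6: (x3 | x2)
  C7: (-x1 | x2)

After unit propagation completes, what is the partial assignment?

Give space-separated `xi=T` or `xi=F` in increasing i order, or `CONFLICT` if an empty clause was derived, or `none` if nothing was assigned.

unit clause [1] forces x1=T; simplify:
  drop -1 from [-4, -5, -1] -> [-4, -5]
  drop -1 from [3, -1, 5] -> [3, 5]
  drop -1 from [-1, 2] -> [2]
  satisfied 2 clause(s); 5 remain; assigned so far: [1]
unit clause [-2] forces x2=F; simplify:
  drop 2 from [3, 2] -> [3]
  drop 2 from [2] -> [] (empty!)
  satisfied 1 clause(s); 4 remain; assigned so far: [1, 2]
CONFLICT (empty clause)

Answer: CONFLICT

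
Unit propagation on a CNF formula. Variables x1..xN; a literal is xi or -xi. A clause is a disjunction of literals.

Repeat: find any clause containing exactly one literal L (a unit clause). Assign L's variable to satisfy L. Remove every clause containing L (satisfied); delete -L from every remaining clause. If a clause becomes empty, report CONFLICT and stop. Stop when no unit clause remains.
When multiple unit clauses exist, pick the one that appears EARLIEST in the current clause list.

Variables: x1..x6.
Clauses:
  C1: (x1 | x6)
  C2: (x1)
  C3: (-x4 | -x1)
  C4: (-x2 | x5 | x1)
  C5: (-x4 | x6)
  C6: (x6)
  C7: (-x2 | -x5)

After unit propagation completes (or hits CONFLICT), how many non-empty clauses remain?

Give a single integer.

Answer: 1

Derivation:
unit clause [1] forces x1=T; simplify:
  drop -1 from [-4, -1] -> [-4]
  satisfied 3 clause(s); 4 remain; assigned so far: [1]
unit clause [-4] forces x4=F; simplify:
  satisfied 2 clause(s); 2 remain; assigned so far: [1, 4]
unit clause [6] forces x6=T; simplify:
  satisfied 1 clause(s); 1 remain; assigned so far: [1, 4, 6]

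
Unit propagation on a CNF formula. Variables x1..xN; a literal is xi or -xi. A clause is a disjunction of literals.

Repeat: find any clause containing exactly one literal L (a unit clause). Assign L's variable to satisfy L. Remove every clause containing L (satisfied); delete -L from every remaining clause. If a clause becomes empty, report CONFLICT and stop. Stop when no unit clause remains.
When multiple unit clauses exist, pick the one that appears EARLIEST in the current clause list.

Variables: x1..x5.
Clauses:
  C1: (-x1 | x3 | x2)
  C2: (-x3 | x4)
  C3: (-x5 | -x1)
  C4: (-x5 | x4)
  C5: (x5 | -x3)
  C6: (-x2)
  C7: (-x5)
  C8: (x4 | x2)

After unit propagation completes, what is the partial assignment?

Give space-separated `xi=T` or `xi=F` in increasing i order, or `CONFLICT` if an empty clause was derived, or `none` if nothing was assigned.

Answer: x1=F x2=F x3=F x4=T x5=F

Derivation:
unit clause [-2] forces x2=F; simplify:
  drop 2 from [-1, 3, 2] -> [-1, 3]
  drop 2 from [4, 2] -> [4]
  satisfied 1 clause(s); 7 remain; assigned so far: [2]
unit clause [-5] forces x5=F; simplify:
  drop 5 from [5, -3] -> [-3]
  satisfied 3 clause(s); 4 remain; assigned so far: [2, 5]
unit clause [-3] forces x3=F; simplify:
  drop 3 from [-1, 3] -> [-1]
  satisfied 2 clause(s); 2 remain; assigned so far: [2, 3, 5]
unit clause [-1] forces x1=F; simplify:
  satisfied 1 clause(s); 1 remain; assigned so far: [1, 2, 3, 5]
unit clause [4] forces x4=T; simplify:
  satisfied 1 clause(s); 0 remain; assigned so far: [1, 2, 3, 4, 5]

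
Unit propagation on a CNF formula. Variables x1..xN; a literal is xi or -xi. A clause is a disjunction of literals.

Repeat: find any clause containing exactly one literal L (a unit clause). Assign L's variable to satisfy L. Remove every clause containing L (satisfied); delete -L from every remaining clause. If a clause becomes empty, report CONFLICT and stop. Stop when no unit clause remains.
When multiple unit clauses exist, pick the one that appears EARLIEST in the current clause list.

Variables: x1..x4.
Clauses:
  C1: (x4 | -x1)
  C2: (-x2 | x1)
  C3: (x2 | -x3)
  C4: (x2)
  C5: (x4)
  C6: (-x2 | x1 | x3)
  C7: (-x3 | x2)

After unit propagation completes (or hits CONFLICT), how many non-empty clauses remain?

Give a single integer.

unit clause [2] forces x2=T; simplify:
  drop -2 from [-2, 1] -> [1]
  drop -2 from [-2, 1, 3] -> [1, 3]
  satisfied 3 clause(s); 4 remain; assigned so far: [2]
unit clause [1] forces x1=T; simplify:
  drop -1 from [4, -1] -> [4]
  satisfied 2 clause(s); 2 remain; assigned so far: [1, 2]
unit clause [4] forces x4=T; simplify:
  satisfied 2 clause(s); 0 remain; assigned so far: [1, 2, 4]

Answer: 0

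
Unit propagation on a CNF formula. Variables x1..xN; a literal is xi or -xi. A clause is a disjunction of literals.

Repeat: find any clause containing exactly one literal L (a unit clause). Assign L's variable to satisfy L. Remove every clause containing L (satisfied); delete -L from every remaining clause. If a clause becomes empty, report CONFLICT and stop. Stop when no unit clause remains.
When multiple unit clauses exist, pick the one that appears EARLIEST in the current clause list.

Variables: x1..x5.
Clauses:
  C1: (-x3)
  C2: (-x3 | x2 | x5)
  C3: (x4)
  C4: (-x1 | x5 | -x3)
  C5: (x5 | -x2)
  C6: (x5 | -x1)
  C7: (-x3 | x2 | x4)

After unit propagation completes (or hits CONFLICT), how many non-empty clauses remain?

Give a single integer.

Answer: 2

Derivation:
unit clause [-3] forces x3=F; simplify:
  satisfied 4 clause(s); 3 remain; assigned so far: [3]
unit clause [4] forces x4=T; simplify:
  satisfied 1 clause(s); 2 remain; assigned so far: [3, 4]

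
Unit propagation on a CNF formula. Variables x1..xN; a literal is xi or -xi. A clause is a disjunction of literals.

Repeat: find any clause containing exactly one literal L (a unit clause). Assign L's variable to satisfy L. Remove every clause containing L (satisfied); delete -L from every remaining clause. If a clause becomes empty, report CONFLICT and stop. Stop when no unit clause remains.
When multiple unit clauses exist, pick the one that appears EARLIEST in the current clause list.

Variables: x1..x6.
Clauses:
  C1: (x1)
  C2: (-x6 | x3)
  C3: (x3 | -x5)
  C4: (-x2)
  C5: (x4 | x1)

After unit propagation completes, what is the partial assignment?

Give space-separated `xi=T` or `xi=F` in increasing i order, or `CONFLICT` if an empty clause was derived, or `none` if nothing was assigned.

unit clause [1] forces x1=T; simplify:
  satisfied 2 clause(s); 3 remain; assigned so far: [1]
unit clause [-2] forces x2=F; simplify:
  satisfied 1 clause(s); 2 remain; assigned so far: [1, 2]

Answer: x1=T x2=F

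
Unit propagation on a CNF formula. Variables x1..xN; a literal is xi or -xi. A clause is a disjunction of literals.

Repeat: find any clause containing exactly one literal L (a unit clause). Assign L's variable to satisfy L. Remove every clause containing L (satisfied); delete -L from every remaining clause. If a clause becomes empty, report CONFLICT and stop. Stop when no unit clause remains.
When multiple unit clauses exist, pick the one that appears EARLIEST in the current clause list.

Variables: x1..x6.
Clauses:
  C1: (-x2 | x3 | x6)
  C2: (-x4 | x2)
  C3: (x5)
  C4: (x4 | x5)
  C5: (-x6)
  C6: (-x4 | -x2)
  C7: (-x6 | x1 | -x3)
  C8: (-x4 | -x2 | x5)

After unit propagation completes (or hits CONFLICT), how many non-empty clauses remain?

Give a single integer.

unit clause [5] forces x5=T; simplify:
  satisfied 3 clause(s); 5 remain; assigned so far: [5]
unit clause [-6] forces x6=F; simplify:
  drop 6 from [-2, 3, 6] -> [-2, 3]
  satisfied 2 clause(s); 3 remain; assigned so far: [5, 6]

Answer: 3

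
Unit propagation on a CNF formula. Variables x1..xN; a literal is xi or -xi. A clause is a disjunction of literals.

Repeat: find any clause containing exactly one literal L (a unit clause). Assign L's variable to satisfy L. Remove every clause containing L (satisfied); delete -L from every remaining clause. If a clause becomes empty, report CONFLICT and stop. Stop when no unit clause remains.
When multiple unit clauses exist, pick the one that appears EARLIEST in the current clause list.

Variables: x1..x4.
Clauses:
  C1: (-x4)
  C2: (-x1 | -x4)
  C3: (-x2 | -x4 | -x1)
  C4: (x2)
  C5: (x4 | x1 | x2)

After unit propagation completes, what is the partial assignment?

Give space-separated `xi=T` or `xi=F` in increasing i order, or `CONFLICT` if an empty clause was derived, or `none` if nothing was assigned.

unit clause [-4] forces x4=F; simplify:
  drop 4 from [4, 1, 2] -> [1, 2]
  satisfied 3 clause(s); 2 remain; assigned so far: [4]
unit clause [2] forces x2=T; simplify:
  satisfied 2 clause(s); 0 remain; assigned so far: [2, 4]

Answer: x2=T x4=F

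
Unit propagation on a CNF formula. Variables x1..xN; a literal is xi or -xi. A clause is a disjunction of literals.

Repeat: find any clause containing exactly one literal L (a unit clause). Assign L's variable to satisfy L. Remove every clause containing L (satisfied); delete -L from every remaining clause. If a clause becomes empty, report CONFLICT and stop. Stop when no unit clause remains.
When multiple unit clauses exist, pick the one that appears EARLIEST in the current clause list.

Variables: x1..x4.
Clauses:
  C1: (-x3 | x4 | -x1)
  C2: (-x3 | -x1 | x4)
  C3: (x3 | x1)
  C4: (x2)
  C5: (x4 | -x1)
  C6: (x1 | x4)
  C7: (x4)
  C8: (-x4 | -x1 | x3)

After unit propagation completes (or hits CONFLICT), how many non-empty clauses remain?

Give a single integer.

unit clause [2] forces x2=T; simplify:
  satisfied 1 clause(s); 7 remain; assigned so far: [2]
unit clause [4] forces x4=T; simplify:
  drop -4 from [-4, -1, 3] -> [-1, 3]
  satisfied 5 clause(s); 2 remain; assigned so far: [2, 4]

Answer: 2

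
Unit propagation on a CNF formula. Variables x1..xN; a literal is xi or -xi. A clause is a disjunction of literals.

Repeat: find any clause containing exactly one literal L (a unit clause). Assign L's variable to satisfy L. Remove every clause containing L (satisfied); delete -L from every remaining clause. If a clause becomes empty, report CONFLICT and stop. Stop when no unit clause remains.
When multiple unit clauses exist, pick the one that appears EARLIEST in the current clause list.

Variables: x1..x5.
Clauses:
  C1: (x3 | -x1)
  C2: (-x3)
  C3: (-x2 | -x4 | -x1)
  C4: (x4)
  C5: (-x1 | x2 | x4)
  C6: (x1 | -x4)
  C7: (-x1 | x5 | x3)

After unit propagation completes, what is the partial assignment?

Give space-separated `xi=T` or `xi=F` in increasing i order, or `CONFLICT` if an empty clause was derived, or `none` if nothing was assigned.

unit clause [-3] forces x3=F; simplify:
  drop 3 from [3, -1] -> [-1]
  drop 3 from [-1, 5, 3] -> [-1, 5]
  satisfied 1 clause(s); 6 remain; assigned so far: [3]
unit clause [-1] forces x1=F; simplify:
  drop 1 from [1, -4] -> [-4]
  satisfied 4 clause(s); 2 remain; assigned so far: [1, 3]
unit clause [4] forces x4=T; simplify:
  drop -4 from [-4] -> [] (empty!)
  satisfied 1 clause(s); 1 remain; assigned so far: [1, 3, 4]
CONFLICT (empty clause)

Answer: CONFLICT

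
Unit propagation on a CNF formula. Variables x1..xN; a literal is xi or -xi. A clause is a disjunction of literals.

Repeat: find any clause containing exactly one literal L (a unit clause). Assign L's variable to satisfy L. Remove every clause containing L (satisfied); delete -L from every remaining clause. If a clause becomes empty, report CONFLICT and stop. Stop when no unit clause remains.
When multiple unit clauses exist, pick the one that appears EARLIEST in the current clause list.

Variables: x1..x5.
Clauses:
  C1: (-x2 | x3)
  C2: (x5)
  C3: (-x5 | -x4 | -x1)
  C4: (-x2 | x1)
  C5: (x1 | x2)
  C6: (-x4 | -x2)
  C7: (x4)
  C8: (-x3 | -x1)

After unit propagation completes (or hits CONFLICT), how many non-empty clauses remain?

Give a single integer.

Answer: 0

Derivation:
unit clause [5] forces x5=T; simplify:
  drop -5 from [-5, -4, -1] -> [-4, -1]
  satisfied 1 clause(s); 7 remain; assigned so far: [5]
unit clause [4] forces x4=T; simplify:
  drop -4 from [-4, -1] -> [-1]
  drop -4 from [-4, -2] -> [-2]
  satisfied 1 clause(s); 6 remain; assigned so far: [4, 5]
unit clause [-1] forces x1=F; simplify:
  drop 1 from [-2, 1] -> [-2]
  drop 1 from [1, 2] -> [2]
  satisfied 2 clause(s); 4 remain; assigned so far: [1, 4, 5]
unit clause [-2] forces x2=F; simplify:
  drop 2 from [2] -> [] (empty!)
  satisfied 3 clause(s); 1 remain; assigned so far: [1, 2, 4, 5]
CONFLICT (empty clause)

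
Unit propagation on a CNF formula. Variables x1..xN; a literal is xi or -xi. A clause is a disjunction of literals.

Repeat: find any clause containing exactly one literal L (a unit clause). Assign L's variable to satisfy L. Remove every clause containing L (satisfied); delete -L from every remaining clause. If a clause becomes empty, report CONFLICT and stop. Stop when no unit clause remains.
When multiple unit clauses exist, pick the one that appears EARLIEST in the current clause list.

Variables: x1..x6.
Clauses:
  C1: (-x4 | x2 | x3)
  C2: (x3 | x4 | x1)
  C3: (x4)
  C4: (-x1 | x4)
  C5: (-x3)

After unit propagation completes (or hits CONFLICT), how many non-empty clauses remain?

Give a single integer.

Answer: 0

Derivation:
unit clause [4] forces x4=T; simplify:
  drop -4 from [-4, 2, 3] -> [2, 3]
  satisfied 3 clause(s); 2 remain; assigned so far: [4]
unit clause [-3] forces x3=F; simplify:
  drop 3 from [2, 3] -> [2]
  satisfied 1 clause(s); 1 remain; assigned so far: [3, 4]
unit clause [2] forces x2=T; simplify:
  satisfied 1 clause(s); 0 remain; assigned so far: [2, 3, 4]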